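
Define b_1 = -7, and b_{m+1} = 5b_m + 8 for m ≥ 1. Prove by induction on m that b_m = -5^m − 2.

Base case: b_1 = -7, and -5^1 − 2 = -5 − 2 = -7.
Assume b_j = -5^j − 2 for some j ≥ 1.
Then b_{j+1} = 5b_j + 8 = 5·(-5^j − 2) + 8 = -5^{j+1} − 10 + 8 = -5^{j+1} − 2.
This completes the inductive step, so b_m = -5^m − 2 for all m ≥ 1.

b_m = -5^m − 2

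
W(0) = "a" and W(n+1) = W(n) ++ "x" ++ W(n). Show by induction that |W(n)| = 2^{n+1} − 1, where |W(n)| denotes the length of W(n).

Base case: |W(0)| = 1, and 2^{0+1} − 1 = 1.
Assume |W(k)| = 2^{k+1} − 1.
Then |W(k+1)| = |W(k)| + 1 + |W(k)| = 2|W(k)| + 1 = 2(2^{k+1} − 1) + 1 = 2^{k+2} − 2 + 1 = 2^{k+2} − 1.
This completes the inductive step, so |W(n)| = 2^{n+1} − 1 for all n ≥ 0.

|W(n)| = 2^{n+1} − 1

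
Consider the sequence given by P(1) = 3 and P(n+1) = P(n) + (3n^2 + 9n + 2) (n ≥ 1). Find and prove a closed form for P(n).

Claim: P(n) = n^3 + 3n^2 − 2n + 1.

Base case: P(1) = 3, and 1^3 + 3·1^2 − 2·1 + 1 = 3.
Assume P(k) = k^3 + 3k^2 − 2k + 1.
Then P(k+1) = P(k) + (3k^2 + 9k + 2) = (k^3 + 3k^2 − 2k + 1) + (3k^2 + 9k + 2) = k^3 + 6k^2 + 7k + 3,
and (k+1)^3 + 3·(k+1)^2 − 2·(k+1) + 1 = k^3 + 6k^2 + 7k + 3.
By induction, P(n) = n^3 + 3n^2 − 2n + 1 for all n ≥ 1.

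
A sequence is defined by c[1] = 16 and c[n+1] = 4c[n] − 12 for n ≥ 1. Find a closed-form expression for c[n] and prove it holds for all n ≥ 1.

Claim: c[n] = 3·4^n + 4.

Base case: c[1] = 16, and 3·4^1 + 4 = 12 + 4 = 16.
Assume c[k] = 3·4^k + 4 for some k ≥ 1.
Then c[k+1] = 4c[k] − 12 = 4·(3·4^k + 4) − 12 = 12·4^k + 16 − 12 = 3·4^{k+1} + 4.
Hence c[n] = 3·4^n + 4 for every n ≥ 1, by induction.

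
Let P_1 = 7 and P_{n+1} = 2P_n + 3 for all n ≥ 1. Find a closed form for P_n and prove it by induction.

Claim: P_n = 5·2^n − 3.

Base case: P_1 = 7, and 5·2^1 − 3 = 10 − 3 = 7.
Assume P_r = 5·2^r − 3 for some r ≥ 1.
Then P_{r+1} = 2P_r + 3 = 2·(5·2^r − 3) + 3 = 10·2^r − 6 + 3 = 5·2^{r+1} − 3.
By induction, P_n = 5·2^n − 3 for all n ≥ 1.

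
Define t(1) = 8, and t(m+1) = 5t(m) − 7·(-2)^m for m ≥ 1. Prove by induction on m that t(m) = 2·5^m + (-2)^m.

Base case: t(1) = 8, and 2·5^1 + (-2)^1 = 10 − 2 = 8.
Assume t(j) = 2·5^j + (-2)^j for some j ≥ 1.
Then t(j+1) = 5t(j) − 7·(-2)^j = 5·(2·5^j + (-2)^j) − 7·(-2)^j = 2·5^{j+1} + 5·(-2)^j − 7·(-2)^j = 2·5^{j+1} − 2·(-2)^j = 2·5^{j+1} + (-2)^{j+1}.
So the formula holds for j+1, and by induction t(m) = 2·5^m + (-2)^m for all m ≥ 1.

t(m) = 2·5^m + (-2)^m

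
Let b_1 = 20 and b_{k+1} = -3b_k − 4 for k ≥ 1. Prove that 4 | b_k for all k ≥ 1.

Base case: b_1 = 20 = 4·5, so 4 | b_1.
Assume 4 | b_j, so b_j = 4t for some integer t.
Then b_{j+1} = -3b_j − 4 = -3·(4t) − 4 = 4(-3t − 1), so 4 | b_{j+1}.
Hence 4 | b_k for every k ≥ 1, by induction.

4 | b_k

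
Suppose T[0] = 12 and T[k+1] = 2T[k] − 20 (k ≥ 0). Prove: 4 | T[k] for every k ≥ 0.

Base case: T[0] = 12 = 4·3, so 4 | T[0].
Assume 4 | T[m], so T[m] = 4t for some integer t.
Then T[m+1] = 2T[m] − 20 = 2·(4t) − 20 = 4(2t − 5), so 4 | T[m+1].
So the property holds for m+1, and by induction 4 | T[k] for all k ≥ 0.

4 | T[k]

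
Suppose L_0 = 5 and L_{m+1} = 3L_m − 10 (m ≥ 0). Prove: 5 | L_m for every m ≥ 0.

Base case: L_0 = 5 = 5·1, so 5 | L_0.
Assume 5 | L_r, so L_r = 5t for some integer t.
Then L_{r+1} = 3L_r − 10 = 3·(5t) − 10 = 5(3t − 2), so 5 | L_{r+1}.
By induction, 5 | L_m for all m ≥ 0.

5 | L_m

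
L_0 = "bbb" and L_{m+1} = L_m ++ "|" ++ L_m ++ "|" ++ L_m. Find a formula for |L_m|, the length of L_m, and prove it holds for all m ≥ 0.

Claim: |L_m| = 4·3^m − 1.

Base case: |L_0| = 3, and 4·3^0 − 1 = 3.
Assume |L_r| = 4·3^r − 1.
Then |L_{r+1}| = 3|L_r| + 2 = 3(4·3^r − 1) + 2 = 4·3^{r+1} − 3 + 2 = 4·3^{r+1} − 1.
Hence |L_m| = 4·3^m − 1 for every m ≥ 0, by induction.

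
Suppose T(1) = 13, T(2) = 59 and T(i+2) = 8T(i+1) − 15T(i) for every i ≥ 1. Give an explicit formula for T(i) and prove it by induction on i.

Claim: T(i) = 3^i + 2·5^i.

Base cases: T(1) = 13 and 3^1 + 2·5^1 = 13; T(2) = 59 and 3^2 + 2·5^2 = 59.
Assume T(j) = 3^j + 2·5^j for all 1 ≤ j ≤ r, where r ≥ 2.
Then T(r+1) = 8T(r) − 15T(r−1) = 8·(3^r + 2·5^r) − 15·(3^{r−1} + 2·5^{r−1}) = (8·3 − 15)3^{r−1} + 2·(8·5 − 15)5^{r−1} = 9·3^{r−1} + 50·5^{r−1} = 3^{r+1} + 2·5^{r+1}.
So the formula holds for r+1, and by strong induction T(i) = 3^i + 2·5^i for all i ≥ 1.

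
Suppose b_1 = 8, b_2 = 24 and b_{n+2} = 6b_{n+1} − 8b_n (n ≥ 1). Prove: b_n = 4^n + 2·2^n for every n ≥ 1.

Base cases: b_1 = 8 and 4^1 + 2·2^1 = 8; b_2 = 24 and 4^2 + 2·2^2 = 24.
Assume b_i = 4^i + 2·2^i for all 1 ≤ i ≤ j, where j ≥ 2.
Then b_{j+1} = 6b_j − 8b_{j−1} = 6·(4^j + 2·2^j) − 8·(4^{j−1} + 2·2^{j−1}) = (6·4 − 8)4^{j−1} + 2·(6·2 − 8)2^{j−1} = 16·4^{j−1} + 8·2^{j−1} = 4^{j+1} + 2·2^{j+1}.
By strong induction, b_n = 4^n + 2·2^n for all n ≥ 1.

b_n = 4^n + 2·2^n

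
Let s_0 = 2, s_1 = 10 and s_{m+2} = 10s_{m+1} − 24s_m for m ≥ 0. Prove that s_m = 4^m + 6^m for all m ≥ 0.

Base cases: s_0 = 2 and 4^0 + 6^0 = 2; s_1 = 10 and 4^1 + 6^1 = 10.
Assume s_i = 4^i + 6^i for all 0 ≤ i ≤ j, where j ≥ 1.
Then s_{j+1} = 10s_j − 24s_{j−1} = 10·(4^j + 6^j) − 24·(4^{j−1} + 6^{j−1}) = (10·4 − 24)4^{j−1} + (10·6 − 24)6^{j−1} = 16·4^{j−1} + 36·6^{j−1} = 4^{j+1} + 6^{j+1}.
Hence s_m = 4^m + 6^m for every m ≥ 0, by strong induction.

s_m = 4^m + 6^m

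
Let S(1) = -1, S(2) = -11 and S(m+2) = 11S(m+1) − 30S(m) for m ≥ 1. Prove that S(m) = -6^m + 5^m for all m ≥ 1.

Base cases: S(1) = -1 and -6^1 + 5^1 = -1; S(2) = -11 and -6^2 + 5^2 = -11.
Assume S(j) = -6^j + 5^j for all 1 ≤ j ≤ r, where r ≥ 2.
Then S(r+1) = 11S(r) − 30S(r−1) = 11·(-6^r + 5^r) − 30·(-6^{r−1} + 5^{r−1}) = -(11·6 − 30)6^{r−1} + (11·5 − 30)5^{r−1} = -36·6^{r−1} + 25·5^{r−1} = -6^{r+1} + 5^{r+1}.
This completes the inductive step, so S(m) = -6^m + 5^m for all m ≥ 1.

S(m) = -6^m + 5^m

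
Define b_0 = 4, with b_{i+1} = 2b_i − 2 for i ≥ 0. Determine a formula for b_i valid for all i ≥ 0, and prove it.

Claim: b_i = 2^{i+1} + 2.

Base case: b_0 = 4, and 2^{0+1} + 2 = 2 + 2 = 4.
Assume b_k = 2^{k+1} + 2 for some k ≥ 0.
Then b_{k+1} = 2b_k − 2 = 2·(2^{k+1} + 2) − 2 = 2^{k+2} + 4 − 2 = 2^{k+2} + 2.
This completes the inductive step, so b_i = 2^{i+1} + 2 for all i ≥ 0.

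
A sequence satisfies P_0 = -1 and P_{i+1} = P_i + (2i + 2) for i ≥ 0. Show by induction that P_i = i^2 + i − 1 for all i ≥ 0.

Base case: P_0 = -1, and 0^2 + 0 − 1 = -1.
Assume P_m = m^2 + m − 1.
Then P_{m+1} = P_m + (2m + 2) = (m^2 + m − 1) + (2m + 2) = m^2 + 3m + 1,
and (m+1)^2 + (m+1) − 1 = m^2 + 3m + 1.
Hence P_i = i^2 + i − 1 for every i ≥ 0, by induction.

P_i = i^2 + i − 1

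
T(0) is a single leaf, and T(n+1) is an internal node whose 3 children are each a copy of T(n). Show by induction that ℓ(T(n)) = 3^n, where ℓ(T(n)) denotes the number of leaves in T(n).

Base case: ℓ(T(0)) = 1, and 3^0 = 1.
Assume ℓ(T(k)) = 3^k.
Then ℓ(T(k+1)) = 3·ℓ(T(k)) = 3·3^k = 3^{k+1}.
This completes the inductive step, so ℓ(T(n)) = 3^n for all n ≥ 0.

ℓ(T(n)) = 3^n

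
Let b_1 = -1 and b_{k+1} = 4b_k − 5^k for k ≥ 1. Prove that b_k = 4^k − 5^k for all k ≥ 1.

Base case: b_1 = -1, and 4^1 − 5^1 = 4 − 5 = -1.
Assume b_m = 4^m − 5^m for some m ≥ 1.
Then b_{m+1} = 4b_m − 5^m = 4·(4^m − 5^m) − 5^m = 4^{m+1} − 4·5^m − 5^m = 4^{m+1} − 5·5^m = 4^{m+1} − 5^{m+1}.
This completes the inductive step, so b_k = 4^k − 5^k for all k ≥ 1.

b_k = 4^k − 5^k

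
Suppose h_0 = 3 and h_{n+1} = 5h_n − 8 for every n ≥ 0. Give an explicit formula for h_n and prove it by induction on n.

Claim: h_n = 5^n + 2.

Base case: h_0 = 3, and 5^0 + 2 = 1 + 2 = 3.
Assume h_m = 5^m + 2 for some m ≥ 0.
Then h_{m+1} = 5h_m − 8 = 5·(5^m + 2) − 8 = 5^{m+1} + 10 − 8 = 5^{m+1} + 2.
Hence h_n = 5^n + 2 for every n ≥ 0, by induction.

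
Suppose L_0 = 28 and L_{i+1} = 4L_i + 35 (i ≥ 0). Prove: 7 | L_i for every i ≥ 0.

Base case: L_0 = 28 = 7·4, so 7 | L_0.
Assume 7 | L_j, so L_j = 7t for some integer t.
Then L_{j+1} = 4L_j + 35 = 4·(7t) + 35 = 7(4t + 5), so 7 | L_{j+1}.
By induction, 7 | L_i for all i ≥ 0.

7 | L_i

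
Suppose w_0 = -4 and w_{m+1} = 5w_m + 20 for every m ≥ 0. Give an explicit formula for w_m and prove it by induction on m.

Claim: w_m = 5^m − 5.

Base case: w_0 = -4, and 5^0 − 5 = 1 − 5 = -4.
Assume w_j = 5^j − 5 for some j ≥ 0.
Then w_{j+1} = 5w_j + 20 = 5·(5^j − 5) + 20 = 5^{j+1} − 25 + 20 = 5^{j+1} − 5.
Hence w_m = 5^m − 5 for every m ≥ 0, by induction.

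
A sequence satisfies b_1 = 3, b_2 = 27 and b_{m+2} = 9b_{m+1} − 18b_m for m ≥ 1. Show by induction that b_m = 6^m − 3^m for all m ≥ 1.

Base cases: b_1 = 3 and 6^1 − 3^1 = 3; b_2 = 27 and 6^2 − 3^2 = 27.
Assume b_j = 6^j − 3^j for all 1 ≤ j ≤ r, where r ≥ 2.
Then b_{r+1} = 9b_r − 18b_{r−1} = 9·(6^r − 3^r) − 18·(6^{r−1} − 3^{r−1}) = (9·6 − 18)6^{r−1} − (9·3 − 18)3^{r−1} = 36·6^{r−1} − 9·3^{r−1} = 6^{r+1} − 3^{r+1}.
Hence b_m = 6^m − 3^m for every m ≥ 1, by strong induction.

b_m = 6^m − 3^m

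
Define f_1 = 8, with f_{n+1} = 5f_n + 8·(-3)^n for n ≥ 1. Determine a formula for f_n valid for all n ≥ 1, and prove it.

Claim: f_n = 5^n − (-3)^n.

Base case: f_1 = 8, and 5^1 − (-3)^1 = 5 + 3 = 8.
Assume f_r = 5^r − (-3)^r for some r ≥ 1.
Then f_{r+1} = 5f_r + 8·(-3)^r = 5·(5^r − (-3)^r) + 8·(-3)^r = 5^{r+1} − 5·(-3)^r + 8·(-3)^r = 5^{r+1} + 3·(-3)^r = 5^{r+1} − (-3)^{r+1}.
This completes the inductive step, so f_n = 5^n − (-3)^n for all n ≥ 1.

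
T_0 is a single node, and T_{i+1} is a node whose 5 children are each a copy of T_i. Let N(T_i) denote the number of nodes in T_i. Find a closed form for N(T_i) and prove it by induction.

Claim: N(T_i) = (5^{i+1} − 1)/4.

Base case: N(T_0) = 1, and (5^{0+1} − 1)/4 = 1.
Assume N(T_j) = (5^{j+1} − 1)/4.
Then N(T_{j+1}) = 1 + 5N(T_j) = 1 + 5·(5^{j+1} − 1)/4 = 1 + (5^{j+2} − 5)/4 = (4 + 5^{j+2} − 5)/4 = (5^{j+2} − 1)/4.
Hence N(T_i) = (5^{i+1} − 1)/4 for every i ≥ 0, by induction.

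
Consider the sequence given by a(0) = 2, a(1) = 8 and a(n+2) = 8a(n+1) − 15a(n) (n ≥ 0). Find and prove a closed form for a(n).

Claim: a(n) = 3^n + 5^n.

Base cases: a(0) = 2 and 3^0 + 5^0 = 2; a(1) = 8 and 3^1 + 5^1 = 8.
Assume a(j) = 3^j + 5^j for all 0 ≤ j ≤ k, where k ≥ 1.
Then a(k+1) = 8a(k) − 15a(k−1) = 8·(3^k + 5^k) − 15·(3^{k−1} + 5^{k−1}) = (8·3 − 15)3^{k−1} + (8·5 − 15)5^{k−1} = 9·3^{k−1} + 25·5^{k−1} = 3^{k+1} + 5^{k+1}.
Hence a(n) = 3^n + 5^n for every n ≥ 0, by strong induction.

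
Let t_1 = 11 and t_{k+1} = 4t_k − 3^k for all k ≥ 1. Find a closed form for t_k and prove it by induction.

Claim: t_k = 2·4^k + 3^k.

Base case: t_1 = 11, and 2·4^1 + 3^1 = 8 + 3 = 11.
Assume t_m = 2·4^m + 3^m for some m ≥ 1.
Then t_{m+1} = 4t_m − 3^m = 4·(2·4^m + 3^m) − 3^m = 2·4^{m+1} + 4·3^m − 3^m = 2·4^{m+1} + 3·3^m = 2·4^{m+1} + 3^{m+1}.
Hence t_k = 2·4^k + 3^k for every k ≥ 1, by induction.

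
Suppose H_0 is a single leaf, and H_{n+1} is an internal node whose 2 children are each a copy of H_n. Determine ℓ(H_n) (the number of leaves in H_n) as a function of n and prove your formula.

Claim: ℓ(H_n) = 2^n.

Base case: ℓ(H_0) = 1, and 2^0 = 1.
Assume ℓ(H_j) = 2^j.
Then ℓ(H_{j+1}) = 2·ℓ(H_j) = 2·2^j = 2^{j+1}.
By induction, ℓ(H_n) = 2^n for all n ≥ 0.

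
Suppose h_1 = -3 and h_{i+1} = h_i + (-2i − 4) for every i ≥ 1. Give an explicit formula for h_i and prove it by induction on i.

Claim: h_i = -i^2 − 3i + 1.

Base case: h_1 = -3, and -1^2 − 3·1 + 1 = -3.
Assume h_k = -k^2 − 3k + 1.
Then h_{k+1} = h_k + (-2k − 4) = (-k^2 − 3k + 1) + (-2k − 4) = -k^2 − 5k − 3,
and -(k+1)^2 − 3·(k+1) + 1 = -k^2 − 5k − 3.
Hence h_i = -i^2 − 3i + 1 for every i ≥ 1, by induction.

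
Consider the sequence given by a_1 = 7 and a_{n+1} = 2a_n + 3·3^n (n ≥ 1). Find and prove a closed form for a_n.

Claim: a_n = -2^n + 3·3^n.

Base case: a_1 = 7, and -2^1 + 3·3^1 = -2 + 9 = 7.
Assume a_j = -2^j + 3·3^j for some j ≥ 1.
Then a_{j+1} = 2a_j + 3·3^j = 2·(-2^j + 3·3^j) + 3·3^j = -2^{j+1} + 6·3^j + 3·3^j = -2^{j+1} + 9·3^j = -2^{j+1} + 3·3^{j+1}.
This completes the inductive step, so a_n = -2^n + 3·3^n for all n ≥ 1.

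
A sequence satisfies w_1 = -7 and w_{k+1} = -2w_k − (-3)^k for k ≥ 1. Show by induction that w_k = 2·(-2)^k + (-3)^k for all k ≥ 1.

Base case: w_1 = -7, and 2·(-2)^1 + (-3)^1 = -4 − 3 = -7.
Assume w_r = 2·(-2)^r + (-3)^r for some r ≥ 1.
Then w_{r+1} = -2w_r − (-3)^r = -2·(2·(-2)^r + (-3)^r) − (-3)^r = 2·(-2)^{r+1} − 2·(-3)^r − (-3)^r = 2·(-2)^{r+1} − 3·(-3)^r = 2·(-2)^{r+1} + (-3)^{r+1}.
Hence w_k = 2·(-2)^k + (-3)^k for every k ≥ 1, by induction.

w_k = 2·(-2)^k + (-3)^k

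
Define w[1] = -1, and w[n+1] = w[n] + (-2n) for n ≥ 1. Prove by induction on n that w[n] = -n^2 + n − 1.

Base case: w[1] = -1, and -1^2 + 1 − 1 = -1.
Assume w[k] = -k^2 + k − 1.
Then w[k+1] = w[k] + (-2k) = (-k^2 + k − 1) + (-2k) = -k^2 − k − 1,
and -(k+1)^2 + (k+1) − 1 = -k^2 − k − 1.
Hence w[n] = -n^2 + n − 1 for every n ≥ 1, by induction.

w[n] = -n^2 + n − 1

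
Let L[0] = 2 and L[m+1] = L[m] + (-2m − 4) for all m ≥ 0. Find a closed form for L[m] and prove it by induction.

Claim: L[m] = -m^2 − 3m + 2.

Base case: L[0] = 2, and -0^2 − 3·0 + 2 = 2.
Assume L[k] = -k^2 − 3k + 2.
Then L[k+1] = L[k] + (-2k − 4) = (-k^2 − 3k + 2) + (-2k − 4) = -k^2 − 5k − 2,
and -(k+1)^2 − 3·(k+1) + 2 = -k^2 − 5k − 2.
This completes the inductive step, so L[m] = -m^2 − 3m + 2 for all m ≥ 0.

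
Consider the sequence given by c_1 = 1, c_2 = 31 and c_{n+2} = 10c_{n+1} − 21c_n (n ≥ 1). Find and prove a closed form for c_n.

Claim: c_n = 7^n − 2·3^n.

Base cases: c_1 = 1 and 7^1 − 2·3^1 = 1; c_2 = 31 and 7^2 − 2·3^2 = 31.
Assume c_j = 7^j − 2·3^j for all 1 ≤ j ≤ r, where r ≥ 2.
Then c_{r+1} = 10c_r − 21c_{r−1} = 10·(7^r − 2·3^r) − 21·(7^{r−1} − 2·3^{r−1}) = (10·7 − 21)7^{r−1} − 2·(10·3 − 21)3^{r−1} = 49·7^{r−1} − 18·3^{r−1} = 7^{r+1} − 2·3^{r+1}.
This completes the inductive step, so c_n = 7^n − 2·3^n for all n ≥ 1.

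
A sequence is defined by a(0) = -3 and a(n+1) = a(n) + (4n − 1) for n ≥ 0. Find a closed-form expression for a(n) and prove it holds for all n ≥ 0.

Claim: a(n) = 2n^2 − 3n − 3.

Base case: a(0) = -3, and 2·0^2 − 3·0 − 3 = -3.
Assume a(m) = 2m^2 − 3m − 3.
Then a(m+1) = a(m) + (4m − 1) = (2m^2 − 3m − 3) + (4m − 1) = 2m^2 + m − 4,
and 2·(m+1)^2 − 3·(m+1) − 3 = 2m^2 + m − 4.
Hence a(n) = 2n^2 − 3n − 3 for every n ≥ 0, by induction.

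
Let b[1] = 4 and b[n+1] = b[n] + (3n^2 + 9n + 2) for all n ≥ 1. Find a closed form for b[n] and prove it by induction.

Claim: b[n] = n^3 + 3n^2 − 2n + 2.

Base case: b[1] = 4, and 1^3 + 3·1^2 − 2·1 + 2 = 4.
Assume b[r] = r^3 + 3r^2 − 2r + 2.
Then b[r+1] = b[r] + (3r^2 + 9r + 2) = (r^3 + 3r^2 − 2r + 2) + (3r^2 + 9r + 2) = r^3 + 6r^2 + 7r + 4,
and (r+1)^3 + 3·(r+1)^2 − 2·(r+1) + 2 = r^3 + 6r^2 + 7r + 4.
This completes the inductive step, so b[n] = n^3 + 3n^2 − 2n + 2 for all n ≥ 1.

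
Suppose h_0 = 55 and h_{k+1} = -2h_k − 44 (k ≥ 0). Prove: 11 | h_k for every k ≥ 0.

Base case: h_0 = 55 = 11·5, so 11 | h_0.
Assume 11 | h_r, so h_r = 11t for some integer t.
Then h_{r+1} = -2h_r − 44 = -2·(11t) − 44 = 11(-2t − 4), so 11 | h_{r+1}.
So the property holds for r+1, and by induction 11 | h_k for all k ≥ 0.

11 | h_k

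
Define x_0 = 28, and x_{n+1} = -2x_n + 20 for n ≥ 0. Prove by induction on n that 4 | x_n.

Base case: x_0 = 28 = 4·7, so 4 | x_0.
Assume 4 | x_k, so x_k = 4t for some integer t.
Then x_{k+1} = -2x_k + 20 = -2·(4t) + 20 = 4(-2t + 5), so 4 | x_{k+1}.
This completes the inductive step, so 4 | x_n for all n ≥ 0.

4 | x_n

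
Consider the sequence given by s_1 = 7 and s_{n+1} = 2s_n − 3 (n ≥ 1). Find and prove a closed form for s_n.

Claim: s_n = 2^{n+1} + 3.

Base case: s_1 = 7, and 2^{1+1} + 3 = 4 + 3 = 7.
Assume s_m = 2^{m+1} + 3 for some m ≥ 1.
Then s_{m+1} = 2s_m − 3 = 2·(2^{m+1} + 3) − 3 = 2^{m+2} + 6 − 3 = 2^{m+2} + 3.
So the formula holds for m+1, and by induction s_n = 2^{n+1} + 3 for all n ≥ 1.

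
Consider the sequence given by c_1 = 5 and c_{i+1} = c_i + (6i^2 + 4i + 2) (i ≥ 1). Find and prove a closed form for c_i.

Claim: c_i = 2i^3 − i^2 + i + 3.

Base case: c_1 = 5, and 2·1^3 − 1^2 + 1 + 3 = 5.
Assume c_j = 2j^3 − j^2 + j + 3.
Then c_{j+1} = c_j + (6j^2 + 4j + 2) = (2j^3 − j^2 + j + 3) + (6j^2 + 4j + 2) = 2j^3 + 5j^2 + 5j + 5,
and 2·(j+1)^3 − (j+1)^2 + (j+1) + 3 = 2j^3 + 5j^2 + 5j + 5.
By induction, c_i = 2i^3 − i^2 + i + 3 for all i ≥ 1.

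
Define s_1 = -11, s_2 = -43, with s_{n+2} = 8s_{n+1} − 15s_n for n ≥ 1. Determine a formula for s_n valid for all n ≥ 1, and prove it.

Claim: s_n = -5^n − 2·3^n.

Base cases: s_1 = -11 and -5^1 − 2·3^1 = -11; s_2 = -43 and -5^2 − 2·3^2 = -43.
Assume s_j = -5^j − 2·3^j for all 1 ≤ j ≤ k, where k ≥ 2.
Then s_{k+1} = 8s_k − 15s_{k−1} = 8·(-5^k − 2·3^k) − 15·(-5^{k−1} − 2·3^{k−1}) = -(8·5 − 15)5^{k−1} − 2·(8·3 − 15)3^{k−1} = -25·5^{k−1} − 18·3^{k−1} = -5^{k+1} − 2·3^{k+1}.
So the formula holds for k+1, and by strong induction s_n = -5^n − 2·3^n for all n ≥ 1.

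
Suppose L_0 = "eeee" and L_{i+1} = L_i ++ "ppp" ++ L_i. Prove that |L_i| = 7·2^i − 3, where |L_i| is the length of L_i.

Base case: |L_0| = 4, and 7·2^0 − 3 = 4.
Assume |L_j| = 7·2^j − 3.
Then |L_{j+1}| = |L_j| + 3 + |L_j| = 2|L_j| + 3 = 2(7·2^j − 3) + 3 = 7·2^{j+1} − 6 + 3 = 7·2^{j+1} − 3.
So the formula holds for j+1, and by induction |L_i| = 7·2^i − 3 for all i ≥ 0.

|L_i| = 7·2^i − 3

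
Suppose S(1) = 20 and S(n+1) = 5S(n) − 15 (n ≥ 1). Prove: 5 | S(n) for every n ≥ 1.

Base case: S(1) = 20 = 5·4, so 5 | S(1).
Assume 5 | S(j), so S(j) = 5t for some integer t.
Then S(j+1) = 5S(j) − 15 = 5·(5t) − 15 = 5(5t − 3), so 5 | S(j+1).
This completes the inductive step, so 5 | S(n) for all n ≥ 1.

5 | S(n)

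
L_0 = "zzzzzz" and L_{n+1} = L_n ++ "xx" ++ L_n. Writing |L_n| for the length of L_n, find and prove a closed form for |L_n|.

Claim: |L_n| = 2^{n+3} − 2.

Base case: |L_0| = 6, and 2^{0+3} − 2 = 6.
Assume |L_k| = 2^{k+3} − 2.
Then |L_{k+1}| = |L_k| + 2 + |L_k| = 2|L_k| + 2 = 2(2^{k+3} − 2) + 2 = 2^{k+1+3} − 4 + 2 = 2^{k+1+3} − 2.
By induction, |L_n| = 2^{n+3} − 2 for all n ≥ 0.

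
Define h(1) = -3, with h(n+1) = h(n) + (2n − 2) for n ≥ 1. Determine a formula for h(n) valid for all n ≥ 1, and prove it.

Claim: h(n) = n^2 − 3n − 1.

Base case: h(1) = -3, and 1^2 − 3·1 − 1 = -3.
Assume h(j) = j^2 − 3j − 1.
Then h(j+1) = h(j) + (2j − 2) = (j^2 − 3j − 1) + (2j − 2) = j^2 − j − 3,
and (j+1)^2 − 3·(j+1) − 1 = j^2 − j − 3.
This completes the inductive step, so h(n) = n^2 − 3n − 1 for all n ≥ 1.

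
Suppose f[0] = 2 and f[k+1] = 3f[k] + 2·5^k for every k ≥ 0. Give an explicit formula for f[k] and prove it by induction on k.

Claim: f[k] = 3^k + 5^k.

Base case: f[0] = 2, and 3^0 + 5^0 = 1 + 1 = 2.
Assume f[j] = 3^j + 5^j for some j ≥ 0.
Then f[j+1] = 3f[j] + 2·5^j = 3·(3^j + 5^j) + 2·5^j = 3^{j+1} + 3·5^j + 2·5^j = 3^{j+1} + 5·5^j = 3^{j+1} + 5^{j+1}.
Hence f[k] = 3^k + 5^k for every k ≥ 0, by induction.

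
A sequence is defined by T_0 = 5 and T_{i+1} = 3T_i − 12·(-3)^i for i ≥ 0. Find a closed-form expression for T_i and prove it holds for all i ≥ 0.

Claim: T_i = 3·3^i + 2·(-3)^i.

Base case: T_0 = 5, and 3·3^0 + 2·(-3)^0 = 3 + 2 = 5.
Assume T_r = 3·3^r + 2·(-3)^r for some r ≥ 0.
Then T_{r+1} = 3T_r − 12·(-3)^r = 3·(3·3^r + 2·(-3)^r) − 12·(-3)^r = 3·3^{r+1} + 6·(-3)^r − 12·(-3)^r = 3·3^{r+1} − 6·(-3)^r = 3·3^{r+1} + 2·(-3)^{r+1}.
Hence T_i = 3·3^i + 2·(-3)^i for every i ≥ 0, by induction.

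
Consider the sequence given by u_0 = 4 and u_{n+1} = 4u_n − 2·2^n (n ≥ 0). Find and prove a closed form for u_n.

Claim: u_n = 3·4^n + 2^n.

Base case: u_0 = 4, and 3·4^0 + 2^0 = 3 + 1 = 4.
Assume u_k = 3·4^k + 2^k for some k ≥ 0.
Then u_{k+1} = 4u_k − 2·2^k = 4·(3·4^k + 2^k) − 2·2^k = 3·4^{k+1} + 4·2^k − 2·2^k = 3·4^{k+1} + 2·2^k = 3·4^{k+1} + 2^{k+1}.
This completes the inductive step, so u_n = 3·4^n + 2^n for all n ≥ 0.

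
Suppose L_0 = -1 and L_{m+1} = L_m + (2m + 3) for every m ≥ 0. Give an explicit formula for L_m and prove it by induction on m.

Claim: L_m = m^2 + 2m − 1.

Base case: L_0 = -1, and 0^2 + 2·0 − 1 = -1.
Assume L_r = r^2 + 2r − 1.
Then L_{r+1} = L_r + (2r + 3) = (r^2 + 2r − 1) + (2r + 3) = r^2 + 4r + 2,
and (r+1)^2 + 2·(r+1) − 1 = r^2 + 4r + 2.
By induction, L_m = m^2 + 2m − 1 for all m ≥ 0.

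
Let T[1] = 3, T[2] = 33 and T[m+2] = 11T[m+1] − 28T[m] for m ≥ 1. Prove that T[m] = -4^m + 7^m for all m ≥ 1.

Base cases: T[1] = 3 and -4^1 + 7^1 = 3; T[2] = 33 and -4^2 + 7^2 = 33.
Assume T[j] = -4^j + 7^j for all 1 ≤ j ≤ r, where r ≥ 2.
Then T[r+1] = 11T[r] − 28T[r−1] = 11·(-4^r + 7^r) − 28·(-4^{r−1} + 7^{r−1}) = -(11·4 − 28)4^{r−1} + (11·7 − 28)7^{r−1} = -16·4^{r−1} + 49·7^{r−1} = -4^{r+1} + 7^{r+1}.
So the formula holds for r+1, and by strong induction T[m] = -4^m + 7^m for all m ≥ 1.

T[m] = -4^m + 7^m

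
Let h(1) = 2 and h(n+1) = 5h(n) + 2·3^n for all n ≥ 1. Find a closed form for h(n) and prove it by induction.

Claim: h(n) = 5^n − 3^n.

Base case: h(1) = 2, and 5^1 − 3^1 = 5 − 3 = 2.
Assume h(j) = 5^j − 3^j for some j ≥ 1.
Then h(j+1) = 5h(j) + 2·3^j = 5·(5^j − 3^j) + 2·3^j = 5^{j+1} − 5·3^j + 2·3^j = 5^{j+1} − 3·3^j = 5^{j+1} − 3^{j+1}.
By induction, h(n) = 5^n − 3^n for all n ≥ 1.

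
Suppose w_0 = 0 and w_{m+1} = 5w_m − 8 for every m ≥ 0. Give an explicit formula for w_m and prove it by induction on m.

Claim: w_m = -2·5^m + 2.

Base case: w_0 = 0, and -2·5^0 + 2 = -2 + 2 = 0.
Assume w_j = -2·5^j + 2 for some j ≥ 0.
Then w_{j+1} = 5w_j − 8 = 5·(-2·5^j + 2) − 8 = -10·5^j + 10 − 8 = -2·5^{j+1} + 2.
By induction, w_m = -2·5^m + 2 for all m ≥ 0.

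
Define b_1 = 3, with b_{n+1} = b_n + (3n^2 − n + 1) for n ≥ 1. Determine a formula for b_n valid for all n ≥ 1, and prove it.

Claim: b_n = n^3 − 2n^2 + 2n + 2.

Base case: b_1 = 3, and 1^3 − 2·1^2 + 2·1 + 2 = 3.
Assume b_k = k^3 − 2k^2 + 2k + 2.
Then b_{k+1} = b_k + (3k^2 − k + 1) = (k^3 − 2k^2 + 2k + 2) + (3k^2 − k + 1) = k^3 + k^2 + k + 3,
and (k+1)^3 − 2·(k+1)^2 + 2·(k+1) + 2 = k^3 + k^2 + k + 3.
By induction, b_n = n^3 − 2n^2 + 2n + 2 for all n ≥ 1.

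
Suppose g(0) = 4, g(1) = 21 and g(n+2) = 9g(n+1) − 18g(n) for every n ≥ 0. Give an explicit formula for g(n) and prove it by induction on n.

Claim: g(n) = 3·6^n + 3^n.

Base cases: g(0) = 4 and 3·6^0 + 3^0 = 4; g(1) = 21 and 3·6^1 + 3^1 = 21.
Assume g(j) = 3·6^j + 3^j for all 0 ≤ j ≤ r, where r ≥ 1.
Then g(r+1) = 9g(r) − 18g(r−1) = 9·(3·6^r + 3^r) − 18·(3·6^{r−1} + 3^{r−1}) = 3·(9·6 − 18)6^{r−1} + (9·3 − 18)3^{r−1} = 108·6^{r−1} + 9·3^{r−1} = 3·6^{r+1} + 3^{r+1}.
By strong induction, g(n) = 3·6^n + 3^n for all n ≥ 0.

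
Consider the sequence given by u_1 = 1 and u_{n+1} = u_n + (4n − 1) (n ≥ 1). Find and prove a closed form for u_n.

Claim: u_n = 2n^2 − 3n + 2.

Base case: u_1 = 1, and 2·1^2 − 3·1 + 2 = 1.
Assume u_k = 2k^2 − 3k + 2.
Then u_{k+1} = u_k + (4k − 1) = (2k^2 − 3k + 2) + (4k − 1) = 2k^2 + k + 1,
and 2·(k+1)^2 − 3·(k+1) + 2 = 2k^2 + k + 1.
By induction, u_n = 2n^2 − 3n + 2 for all n ≥ 1.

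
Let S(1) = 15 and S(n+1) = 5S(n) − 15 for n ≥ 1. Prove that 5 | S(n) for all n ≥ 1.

Base case: S(1) = 15 = 5·3, so 5 | S(1).
Assume 5 | S(j), so S(j) = 5t for some integer t.
Then S(j+1) = 5S(j) − 15 = 5·(5t) − 15 = 5(5t − 3), so 5 | S(j+1).
This completes the inductive step, so 5 | S(n) for all n ≥ 1.

5 | S(n)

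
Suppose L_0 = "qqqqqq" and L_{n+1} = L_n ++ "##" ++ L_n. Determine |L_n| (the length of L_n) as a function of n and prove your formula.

Claim: |L_n| = 2^{n+3} − 2.

Base case: |L_0| = 6, and 2^{0+3} − 2 = 6.
Assume |L_m| = 2^{m+3} − 2.
Then |L_{m+1}| = |L_m| + 2 + |L_m| = 2|L_m| + 2 = 2(2^{m+3} − 2) + 2 = 2^{m+1+3} − 4 + 2 = 2^{m+1+3} − 2.
This completes the inductive step, so |L_n| = 2^{n+3} − 2 for all n ≥ 0.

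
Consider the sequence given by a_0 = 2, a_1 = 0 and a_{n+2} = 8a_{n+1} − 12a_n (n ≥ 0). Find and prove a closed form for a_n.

Claim: a_n = 3·2^n − 6^n.

Base cases: a_0 = 2 and 3·2^0 − 6^0 = 2; a_1 = 0 and 3·2^1 − 6^1 = 0.
Assume a_i = 3·2^i − 6^i for all 0 ≤ i ≤ j, where j ≥ 1.
Then a_{j+1} = 8a_j − 12a_{j−1} = 8·(3·2^j − 6^j) − 12·(3·2^{j−1} − 6^{j−1}) = 3·(8·2 − 12)2^{j−1} − (8·6 − 12)6^{j−1} = 12·2^{j−1} − 36·6^{j−1} = 3·2^{j+1} − 6^{j+1}.
Hence a_n = 3·2^n − 6^n for every n ≥ 0, by strong induction.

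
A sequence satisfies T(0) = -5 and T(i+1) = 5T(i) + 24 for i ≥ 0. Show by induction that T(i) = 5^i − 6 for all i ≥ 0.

Base case: T(0) = -5, and 5^0 − 6 = 1 − 6 = -5.
Assume T(j) = 5^j − 6 for some j ≥ 0.
Then T(j+1) = 5T(j) + 24 = 5·(5^j − 6) + 24 = 5^{j+1} − 30 + 24 = 5^{j+1} − 6.
Hence T(i) = 5^i − 6 for every i ≥ 0, by induction.

T(i) = 5^i − 6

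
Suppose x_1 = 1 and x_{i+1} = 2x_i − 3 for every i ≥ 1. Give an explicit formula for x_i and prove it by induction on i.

Claim: x_i = -2^i + 3.

Base case: x_1 = 1, and -2^1 + 3 = -2 + 3 = 1.
Assume x_m = -2^m + 3 for some m ≥ 1.
Then x_{m+1} = 2x_m − 3 = 2·(-2^m + 3) − 3 = -2^{m+1} + 6 − 3 = -2^{m+1} + 3.
By induction, x_i = -2^i + 3 for all i ≥ 1.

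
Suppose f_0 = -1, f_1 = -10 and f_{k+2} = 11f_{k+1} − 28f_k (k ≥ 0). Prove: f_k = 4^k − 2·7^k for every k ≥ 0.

Base cases: f_0 = -1 and 4^0 − 2·7^0 = -1; f_1 = -10 and 4^1 − 2·7^1 = -10.
Assume f_i = 4^i − 2·7^i for all 0 ≤ i ≤ j, where j ≥ 1.
Then f_{j+1} = 11f_j − 28f_{j−1} = 11·(4^j − 2·7^j) − 28·(4^{j−1} − 2·7^{j−1}) = (11·4 − 28)4^{j−1} − 2·(11·7 − 28)7^{j−1} = 16·4^{j−1} − 98·7^{j−1} = 4^{j+1} − 2·7^{j+1}.
By strong induction, f_k = 4^k − 2·7^k for all k ≥ 0.

f_k = 4^k − 2·7^k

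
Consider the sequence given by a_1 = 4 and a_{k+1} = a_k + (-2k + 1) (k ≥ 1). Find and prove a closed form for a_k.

Claim: a_k = -k^2 + 2k + 3.

Base case: a_1 = 4, and -1^2 + 2·1 + 3 = 4.
Assume a_r = -r^2 + 2r + 3.
Then a_{r+1} = a_r + (-2r + 1) = (-r^2 + 2r + 3) + (-2r + 1) = -r^2 + 4,
and -(r+1)^2 + 2·(r+1) + 3 = -r^2 + 4.
This completes the inductive step, so a_k = -k^2 + 2k + 3 for all k ≥ 1.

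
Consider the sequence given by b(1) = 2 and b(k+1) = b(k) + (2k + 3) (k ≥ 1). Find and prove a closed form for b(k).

Claim: b(k) = k^2 + 2k − 1.

Base case: b(1) = 2, and 1^2 + 2·1 − 1 = 2.
Assume b(m) = m^2 + 2m − 1.
Then b(m+1) = b(m) + (2m + 3) = (m^2 + 2m − 1) + (2m + 3) = m^2 + 4m + 2,
and (m+1)^2 + 2·(m+1) − 1 = m^2 + 4m + 2.
This completes the inductive step, so b(k) = k^2 + 2k − 1 for all k ≥ 1.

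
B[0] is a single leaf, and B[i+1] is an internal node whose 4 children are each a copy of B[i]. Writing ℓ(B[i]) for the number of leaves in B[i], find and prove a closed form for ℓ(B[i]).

Claim: ℓ(B[i]) = 4^i.

Base case: ℓ(B[0]) = 1, and 4^0 = 1.
Assume ℓ(B[j]) = 4^j.
Then ℓ(B[j+1]) = 4·ℓ(B[j]) = 4·4^j = 4^{j+1}.
This completes the inductive step, so ℓ(B[i]) = 4^i for all i ≥ 0.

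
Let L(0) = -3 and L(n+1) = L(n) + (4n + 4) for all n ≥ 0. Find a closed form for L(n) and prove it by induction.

Claim: L(n) = 2n^2 + 2n − 3.

Base case: L(0) = -3, and 2·0^2 + 2·0 − 3 = -3.
Assume L(r) = 2r^2 + 2r − 3.
Then L(r+1) = L(r) + (4r + 4) = (2r^2 + 2r − 3) + (4r + 4) = 2r^2 + 6r + 1,
and 2·(r+1)^2 + 2·(r+1) − 3 = 2r^2 + 6r + 1.
Hence L(n) = 2n^2 + 2n − 3 for every n ≥ 0, by induction.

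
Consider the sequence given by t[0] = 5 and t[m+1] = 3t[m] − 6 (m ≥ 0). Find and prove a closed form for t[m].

Claim: t[m] = 2·3^m + 3.

Base case: t[0] = 5, and 2·3^0 + 3 = 2 + 3 = 5.
Assume t[r] = 2·3^r + 3 for some r ≥ 0.
Then t[r+1] = 3t[r] − 6 = 3·(2·3^r + 3) − 6 = 6·3^r + 9 − 6 = 2·3^{r+1} + 3.
Hence t[m] = 2·3^m + 3 for every m ≥ 0, by induction.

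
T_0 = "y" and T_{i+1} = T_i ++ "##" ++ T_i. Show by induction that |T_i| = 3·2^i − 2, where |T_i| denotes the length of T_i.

Base case: |T_0| = 1, and 3·2^0 − 2 = 1.
Assume |T_k| = 3·2^k − 2.
Then |T_{k+1}| = |T_k| + 2 + |T_k| = 2|T_k| + 2 = 2(3·2^k − 2) + 2 = 3·2^{k+1} − 4 + 2 = 3·2^{k+1} − 2.
Hence |T_i| = 3·2^i − 2 for every i ≥ 0, by induction.

|T_i| = 3·2^i − 2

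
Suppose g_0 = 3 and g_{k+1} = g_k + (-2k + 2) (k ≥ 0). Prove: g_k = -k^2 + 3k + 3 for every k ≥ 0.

Base case: g_0 = 3, and -0^2 + 3·0 + 3 = 3.
Assume g_j = -j^2 + 3j + 3.
Then g_{j+1} = g_j + (-2j + 2) = (-j^2 + 3j + 3) + (-2j + 2) = -j^2 + j + 5,
and -(j+1)^2 + 3·(j+1) + 3 = -j^2 + j + 5.
By induction, g_k = -k^2 + 3k + 3 for all k ≥ 0.

g_k = -k^2 + 3k + 3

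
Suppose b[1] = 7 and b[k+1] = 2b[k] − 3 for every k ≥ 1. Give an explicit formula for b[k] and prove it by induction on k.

Claim: b[k] = 2^{k+1} + 3.

Base case: b[1] = 7, and 2^{1+1} + 3 = 4 + 3 = 7.
Assume b[j] = 2^{j+1} + 3 for some j ≥ 1.
Then b[j+1] = 2b[j] − 3 = 2·(2^{j+1} + 3) − 3 = 2^{j+2} + 6 − 3 = 2^{j+2} + 3.
This completes the inductive step, so b[k] = 2^{k+1} + 3 for all k ≥ 1.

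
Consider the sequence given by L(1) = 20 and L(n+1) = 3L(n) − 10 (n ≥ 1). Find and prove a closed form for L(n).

Claim: L(n) = 5·3^n + 5.

Base case: L(1) = 20, and 5·3^1 + 5 = 15 + 5 = 20.
Assume L(m) = 5·3^m + 5 for some m ≥ 1.
Then L(m+1) = 3L(m) − 10 = 3·(5·3^m + 5) − 10 = 15·3^m + 15 − 10 = 5·3^{m+1} + 5.
By induction, L(n) = 5·3^n + 5 for all n ≥ 1.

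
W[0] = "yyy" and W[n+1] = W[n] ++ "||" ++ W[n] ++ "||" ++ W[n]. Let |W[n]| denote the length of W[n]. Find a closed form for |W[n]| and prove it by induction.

Claim: |W[n]| = 5·3^n − 2.

Base case: |W[0]| = 3, and 5·3^0 − 2 = 3.
Assume |W[k]| = 5·3^k − 2.
Then |W[k+1]| = 3|W[k]| + 4 = 3(5·3^k − 2) + 4 = 5·3^{k+1} − 6 + 4 = 5·3^{k+1} − 2.
This completes the inductive step, so |W[n]| = 5·3^n − 2 for all n ≥ 0.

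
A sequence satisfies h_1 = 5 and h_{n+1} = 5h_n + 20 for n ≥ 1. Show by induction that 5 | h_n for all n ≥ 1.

Base case: h_1 = 5 = 5·1, so 5 | h_1.
Assume 5 | h_k, so h_k = 5t for some integer t.
Then h_{k+1} = 5h_k + 20 = 5·(5t) + 20 = 5(5t + 4), so 5 | h_{k+1}.
By induction, 5 | h_n for all n ≥ 1.

5 | h_n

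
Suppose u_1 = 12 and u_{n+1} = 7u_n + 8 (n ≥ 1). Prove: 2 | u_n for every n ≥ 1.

Base case: u_1 = 12 = 2·6, so 2 | u_1.
Assume 2 | u_r, so u_r = 2t for some integer t.
Then u_{r+1} = 7u_r + 8 = 7·(2t) + 8 = 2(7t + 4), so 2 | u_{r+1}.
This completes the inductive step, so 2 | u_n for all n ≥ 1.

2 | u_n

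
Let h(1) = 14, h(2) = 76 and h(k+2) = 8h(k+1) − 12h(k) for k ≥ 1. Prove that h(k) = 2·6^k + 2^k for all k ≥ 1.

Base cases: h(1) = 14 and 2·6^1 + 2^1 = 14; h(2) = 76 and 2·6^2 + 2^2 = 76.
Assume h(i) = 2·6^i + 2^i for all 1 ≤ i ≤ j, where j ≥ 2.
Then h(j+1) = 8h(j) − 12h(j−1) = 8·(2·6^j + 2^j) − 12·(2·6^{j−1} + 2^{j−1}) = 2·(8·6 − 12)6^{j−1} + (8·2 − 12)2^{j−1} = 72·6^{j−1} + 4·2^{j−1} = 2·6^{j+1} + 2^{j+1}.
This completes the inductive step, so h(k) = 2·6^k + 2^k for all k ≥ 1.

h(k) = 2·6^k + 2^k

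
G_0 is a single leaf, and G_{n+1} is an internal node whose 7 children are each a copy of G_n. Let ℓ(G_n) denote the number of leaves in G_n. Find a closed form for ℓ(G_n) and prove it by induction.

Claim: ℓ(G_n) = 7^n.

Base case: ℓ(G_0) = 1, and 7^0 = 1.
Assume ℓ(G_j) = 7^j.
Then ℓ(G_{j+1}) = 7·ℓ(G_j) = 7·7^j = 7^{j+1}.
So the formula holds for j+1, and by induction ℓ(G_n) = 7^n for all n ≥ 0.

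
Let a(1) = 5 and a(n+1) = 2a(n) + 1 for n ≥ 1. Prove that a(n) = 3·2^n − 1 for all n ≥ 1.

Base case: a(1) = 5, and 3·2^1 − 1 = 6 − 1 = 5.
Assume a(j) = 3·2^j − 1 for some j ≥ 1.
Then a(j+1) = 2a(j) + 1 = 2·(3·2^j − 1) + 1 = 6·2^j − 2 + 1 = 3·2^{j+1} − 1.
So the formula holds for j+1, and by induction a(n) = 3·2^n − 1 for all n ≥ 1.

a(n) = 3·2^n − 1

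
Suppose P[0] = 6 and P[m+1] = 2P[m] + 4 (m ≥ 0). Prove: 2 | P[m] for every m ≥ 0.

Base case: P[0] = 6 = 2·3, so 2 | P[0].
Assume 2 | P[r], so P[r] = 2t for some integer t.
Then P[r+1] = 2P[r] + 4 = 2·(2t) + 4 = 2(2t + 2), so 2 | P[r+1].
So the property holds for r+1, and by induction 2 | P[m] for all m ≥ 0.

2 | P[m]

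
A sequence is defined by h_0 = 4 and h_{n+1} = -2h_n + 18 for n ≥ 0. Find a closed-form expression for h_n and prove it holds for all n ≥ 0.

Claim: h_n = -2·(-2)^n + 6.

Base case: h_0 = 4, and -2·(-2)^0 + 6 = -2 + 6 = 4.
Assume h_m = -2·(-2)^m + 6 for some m ≥ 0.
Then h_{m+1} = -2h_m + 18 = -2·(-2·(-2)^m + 6) + 18 = 4·(-2)^m − 12 + 18 = -2·(-2)^{m+1} + 6.
By induction, h_n = -2·(-2)^n + 6 for all n ≥ 0.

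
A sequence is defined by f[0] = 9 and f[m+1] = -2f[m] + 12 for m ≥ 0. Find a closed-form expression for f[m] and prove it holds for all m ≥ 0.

Claim: f[m] = 5·(-2)^m + 4.

Base case: f[0] = 9, and 5·(-2)^0 + 4 = 5 + 4 = 9.
Assume f[r] = 5·(-2)^r + 4 for some r ≥ 0.
Then f[r+1] = -2f[r] + 12 = -2·(5·(-2)^r + 4) + 12 = -10·(-2)^r − 8 + 12 = 5·(-2)^{r+1} + 4.
Hence f[m] = 5·(-2)^m + 4 for every m ≥ 0, by induction.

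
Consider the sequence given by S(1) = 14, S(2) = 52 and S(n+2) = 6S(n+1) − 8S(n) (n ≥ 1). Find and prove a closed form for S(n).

Claim: S(n) = 3·4^n + 2^n.

Base cases: S(1) = 14 and 3·4^1 + 2^1 = 14; S(2) = 52 and 3·4^2 + 2^2 = 52.
Assume S(j) = 3·4^j + 2^j for all 1 ≤ j ≤ r, where r ≥ 2.
Then S(r+1) = 6S(r) − 8S(r−1) = 6·(3·4^r + 2^r) − 8·(3·4^{r−1} + 2^{r−1}) = 3·(6·4 − 8)4^{r−1} + (6·2 − 8)2^{r−1} = 48·4^{r−1} + 4·2^{r−1} = 3·4^{r+1} + 2^{r+1}.
So the formula holds for r+1, and by strong induction S(n) = 3·4^n + 2^n for all n ≥ 1.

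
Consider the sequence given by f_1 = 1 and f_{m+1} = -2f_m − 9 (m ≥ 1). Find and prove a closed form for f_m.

Claim: f_m = -2·(-2)^m − 3.

Base case: f_1 = 1, and -2·(-2)^1 − 3 = 4 − 3 = 1.
Assume f_j = -2·(-2)^j − 3 for some j ≥ 1.
Then f_{j+1} = -2f_j − 9 = -2·(-2·(-2)^j − 3) − 9 = 4·(-2)^j + 6 − 9 = -2·(-2)^{j+1} − 3.
This completes the inductive step, so f_m = -2·(-2)^m − 3 for all m ≥ 1.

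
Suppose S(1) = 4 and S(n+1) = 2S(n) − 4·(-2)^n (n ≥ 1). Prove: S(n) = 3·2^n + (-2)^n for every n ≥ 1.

Base case: S(1) = 4, and 3·2^1 + (-2)^1 = 6 − 2 = 4.
Assume S(m) = 3·2^m + (-2)^m for some m ≥ 1.
Then S(m+1) = 2S(m) − 4·(-2)^m = 2·(3·2^m + (-2)^m) − 4·(-2)^m = 3·2^{m+1} + 2·(-2)^m − 4·(-2)^m = 3·2^{m+1} − 2·(-2)^m = 3·2^{m+1} + (-2)^{m+1}.
This completes the inductive step, so S(n) = 3·2^n + (-2)^n for all n ≥ 1.

S(n) = 3·2^n + (-2)^n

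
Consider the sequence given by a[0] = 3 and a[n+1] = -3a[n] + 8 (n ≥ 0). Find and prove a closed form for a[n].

Claim: a[n] = (-3)^n + 2.

Base case: a[0] = 3, and (-3)^0 + 2 = 1 + 2 = 3.
Assume a[r] = (-3)^r + 2 for some r ≥ 0.
Then a[r+1] = -3a[r] + 8 = -3·((-3)^r + 2) + 8 = -3·(-3)^r − 6 + 8 = (-3)^{r+1} + 2.
So the formula holds for r+1, and by induction a[n] = (-3)^n + 2 for all n ≥ 0.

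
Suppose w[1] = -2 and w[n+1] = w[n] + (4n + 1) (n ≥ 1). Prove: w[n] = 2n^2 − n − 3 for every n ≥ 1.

Base case: w[1] = -2, and 2·1^2 − 1 − 3 = -2.
Assume w[m] = 2m^2 − m − 3.
Then w[m+1] = w[m] + (4m + 1) = (2m^2 − m − 3) + (4m + 1) = 2m^2 + 3m − 2,
and 2·(m+1)^2 − (m+1) − 3 = 2m^2 + 3m − 2.
By induction, w[n] = 2n^2 − n − 3 for all n ≥ 1.

w[n] = 2n^2 − n − 3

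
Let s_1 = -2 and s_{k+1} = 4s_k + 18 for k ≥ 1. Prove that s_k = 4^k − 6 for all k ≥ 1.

Base case: s_1 = -2, and 4^1 − 6 = 4 − 6 = -2.
Assume s_r = 4^r − 6 for some r ≥ 1.
Then s_{r+1} = 4s_r + 18 = 4·(4^r − 6) + 18 = 4^{r+1} − 24 + 18 = 4^{r+1} − 6.
Hence s_k = 4^k − 6 for every k ≥ 1, by induction.

s_k = 4^k − 6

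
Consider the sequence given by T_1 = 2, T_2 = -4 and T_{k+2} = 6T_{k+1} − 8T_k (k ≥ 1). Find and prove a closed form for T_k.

Claim: T_k = 3·2^k − 4^k.

Base cases: T_1 = 2 and 3·2^1 − 4^1 = 2; T_2 = -4 and 3·2^2 − 4^2 = -4.
Assume T_j = 3·2^j − 4^j for all 1 ≤ j ≤ r, where r ≥ 2.
Then T_{r+1} = 6T_r − 8T_{r−1} = 6·(3·2^r − 4^r) − 8·(3·2^{r−1} − 4^{r−1}) = 3·(6·2 − 8)2^{r−1} − (6·4 − 8)4^{r−1} = 12·2^{r−1} − 16·4^{r−1} = 3·2^{r+1} − 4^{r+1}.
So the formula holds for r+1, and by strong induction T_k = 3·2^k − 4^k for all k ≥ 1.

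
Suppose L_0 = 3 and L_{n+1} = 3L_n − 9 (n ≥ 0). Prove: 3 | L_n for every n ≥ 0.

Base case: L_0 = 3 = 3·1, so 3 | L_0.
Assume 3 | L_r, so L_r = 3t for some integer t.
Then L_{r+1} = 3L_r − 9 = 3·(3t) − 9 = 3(3t − 3), so 3 | L_{r+1}.
So the property holds for r+1, and by induction 3 | L_n for all n ≥ 0.

3 | L_n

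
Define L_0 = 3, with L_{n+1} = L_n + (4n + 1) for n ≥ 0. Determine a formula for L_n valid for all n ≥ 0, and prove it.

Claim: L_n = 2n^2 − n + 3.

Base case: L_0 = 3, and 2·0^2 − 0 + 3 = 3.
Assume L_m = 2m^2 − m + 3.
Then L_{m+1} = L_m + (4m + 1) = (2m^2 − m + 3) + (4m + 1) = 2m^2 + 3m + 4,
and 2·(m+1)^2 − (m+1) + 3 = 2m^2 + 3m + 4.
Hence L_n = 2n^2 − n + 3 for every n ≥ 0, by induction.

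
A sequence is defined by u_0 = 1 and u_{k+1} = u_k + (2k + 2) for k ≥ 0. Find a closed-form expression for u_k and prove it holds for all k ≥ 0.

Claim: u_k = k^2 + k + 1.

Base case: u_0 = 1, and 0^2 + 0 + 1 = 1.
Assume u_m = m^2 + m + 1.
Then u_{m+1} = u_m + (2m + 2) = (m^2 + m + 1) + (2m + 2) = m^2 + 3m + 3,
and (m+1)^2 + (m+1) + 1 = m^2 + 3m + 3.
Hence u_k = k^2 + k + 1 for every k ≥ 0, by induction.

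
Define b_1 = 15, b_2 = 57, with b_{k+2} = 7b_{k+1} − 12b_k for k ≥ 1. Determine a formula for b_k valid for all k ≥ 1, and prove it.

Claim: b_k = 3·4^k + 3^k.

Base cases: b_1 = 15 and 3·4^1 + 3^1 = 15; b_2 = 57 and 3·4^2 + 3^2 = 57.
Assume b_i = 3·4^i + 3^i for all 1 ≤ i ≤ j, where j ≥ 2.
Then b_{j+1} = 7b_j − 12b_{j−1} = 7·(3·4^j + 3^j) − 12·(3·4^{j−1} + 3^{j−1}) = 3·(7·4 − 12)4^{j−1} + (7·3 − 12)3^{j−1} = 48·4^{j−1} + 9·3^{j−1} = 3·4^{j+1} + 3^{j+1}.
This completes the inductive step, so b_k = 3·4^k + 3^k for all k ≥ 1.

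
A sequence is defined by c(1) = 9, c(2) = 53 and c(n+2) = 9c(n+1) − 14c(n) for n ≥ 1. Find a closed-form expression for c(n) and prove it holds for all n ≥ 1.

Claim: c(n) = 2^n + 7^n.

Base cases: c(1) = 9 and 2^1 + 7^1 = 9; c(2) = 53 and 2^2 + 7^2 = 53.
Assume c(j) = 2^j + 7^j for all 1 ≤ j ≤ k, where k ≥ 2.
Then c(k+1) = 9c(k) − 14c(k−1) = 9·(2^k + 7^k) − 14·(2^{k−1} + 7^{k−1}) = (9·2 − 14)2^{k−1} + (9·7 − 14)7^{k−1} = 4·2^{k−1} + 49·7^{k−1} = 2^{k+1} + 7^{k+1}.
By strong induction, c(n) = 2^n + 7^n for all n ≥ 1.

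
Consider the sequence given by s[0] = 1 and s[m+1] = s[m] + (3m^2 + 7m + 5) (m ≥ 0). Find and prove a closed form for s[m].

Claim: s[m] = m^3 + 2m^2 + 2m + 1.

Base case: s[0] = 1, and 0^3 + 2·0^2 + 2·0 + 1 = 1.
Assume s[r] = r^3 + 2r^2 + 2r + 1.
Then s[r+1] = s[r] + (3r^2 + 7r + 5) = (r^3 + 2r^2 + 2r + 1) + (3r^2 + 7r + 5) = r^3 + 5r^2 + 9r + 6,
and (r+1)^3 + 2·(r+1)^2 + 2·(r+1) + 1 = r^3 + 5r^2 + 9r + 6.
Hence s[m] = m^3 + 2m^2 + 2m + 1 for every m ≥ 0, by induction.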